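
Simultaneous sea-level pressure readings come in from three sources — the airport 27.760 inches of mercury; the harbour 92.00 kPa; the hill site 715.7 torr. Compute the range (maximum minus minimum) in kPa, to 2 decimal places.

3.42 kPa

the airport: 27.760 inHg = 94.0062 kPa.
the hill site: 715.7 mmHg = 95.4188 kPa.
Spread: 95.4188 − 92.0000 = 3.42 kPa.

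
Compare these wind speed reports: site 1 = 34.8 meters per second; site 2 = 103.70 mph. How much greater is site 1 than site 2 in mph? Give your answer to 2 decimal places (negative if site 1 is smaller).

-25.85 mph

site 1: 34.8 m/s = 77.8454 mph.
Difference: 77.8454 − 103.7000 = -25.85 mph.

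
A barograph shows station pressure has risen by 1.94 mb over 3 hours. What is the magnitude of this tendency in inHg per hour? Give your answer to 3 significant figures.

0.0191 inHg per hour

1.94 mb / 3 h × 0.02953 inHg/mb = 0.0191 inHg/h.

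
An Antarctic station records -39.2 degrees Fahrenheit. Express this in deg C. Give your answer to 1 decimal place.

-39.6 °C

°C = (°F − 32) × 5/9 = (-39.2 − 32) / 1.8 = -39.6 °C.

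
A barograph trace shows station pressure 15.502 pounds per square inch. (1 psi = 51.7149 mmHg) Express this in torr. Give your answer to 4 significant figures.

801.7 mmHg

1 psi = 51.7149 mmHg, so 15.502 × 51.7149 = 801.7 mmHg.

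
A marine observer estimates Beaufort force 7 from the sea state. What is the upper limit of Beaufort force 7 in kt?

Beaufort 7 (near gale) spans 28–33 knots.

33 kt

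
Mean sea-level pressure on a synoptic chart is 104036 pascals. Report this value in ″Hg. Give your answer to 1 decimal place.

1 Pa = 0.0002953 inHg, so 104036 × 0.0002953 = 30.7 inHg.

30.7 inHg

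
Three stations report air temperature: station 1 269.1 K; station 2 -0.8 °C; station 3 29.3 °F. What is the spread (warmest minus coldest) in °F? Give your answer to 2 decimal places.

station 1: 269.1 K = -4.050 °C.
station 3: 29.3 °F = -1.500 °C.
Spread: (-0.800) − (-4.050) = 3.250 °C = 5.85 °F.

5.85 °F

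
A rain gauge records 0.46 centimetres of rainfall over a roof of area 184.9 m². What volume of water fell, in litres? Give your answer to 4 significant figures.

Depth: 0.46 cm × 10 = 4.6 mm.
1 mm over 1 m² is 1 L, so volume = 4.6 × 184.9 = 850.54 L ≈ 850.5 L.

850.5 litres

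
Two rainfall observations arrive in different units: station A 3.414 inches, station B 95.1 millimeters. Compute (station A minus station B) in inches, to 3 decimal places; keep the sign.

-0.330 in

station B: 95.1 mm = 3.74409 in.
Difference: 3.41400 − 3.74409 = -0.330 in.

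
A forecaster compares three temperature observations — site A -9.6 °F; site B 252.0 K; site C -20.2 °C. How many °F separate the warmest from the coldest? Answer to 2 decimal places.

site A: -9.6 °F = -23.111 °C.
site B: 252.0 K = -21.150 °C.
Spread: (-20.200) − (-23.111) = 2.911 °C = 5.24 °F.

5.24 °F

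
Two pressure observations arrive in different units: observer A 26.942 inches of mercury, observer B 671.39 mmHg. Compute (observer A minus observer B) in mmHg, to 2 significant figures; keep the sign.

13 mmHg

observer A: 26.942 inHg = 684.33 mmHg.
Difference: 684.33 − 671.39 = 13 mmHg.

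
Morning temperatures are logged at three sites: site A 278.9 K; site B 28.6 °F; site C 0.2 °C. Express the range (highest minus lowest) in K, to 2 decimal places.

site A: 278.9 K = 5.750 °C.
site B: 28.6 °F = -1.889 °C.
Spread: 5.750 − (-1.889) = 7.639 °C.

7.64 K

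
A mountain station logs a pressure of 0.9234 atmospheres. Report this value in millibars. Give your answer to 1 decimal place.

935.6 mb

1 atm = 1013.25 mb, so 0.9234 × 1013.25 = 935.6 mb.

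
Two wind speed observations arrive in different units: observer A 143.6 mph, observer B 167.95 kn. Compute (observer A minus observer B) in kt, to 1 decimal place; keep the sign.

-43.2 kt

observer A: 143.6 mph = 124.785 kt.
Difference: 124.785 − 167.950 = -43.2 kt.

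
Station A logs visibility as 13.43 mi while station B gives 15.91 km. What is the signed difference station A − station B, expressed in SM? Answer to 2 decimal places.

3.54 SM

station B: 15.91 km = 9.8860 SM.
Difference: 13.4300 − 9.8860 = 3.54 SM.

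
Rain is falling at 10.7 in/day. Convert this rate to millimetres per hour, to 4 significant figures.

11.32 mm/hour

10.7 in/day × 25.4 mm/in × 0.0416667 day/hour = 11.32 mm/hour.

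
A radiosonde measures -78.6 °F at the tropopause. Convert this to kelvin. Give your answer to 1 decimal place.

211.7 K

First to °C: -61.44 °C.
Then to K: 211.7 K.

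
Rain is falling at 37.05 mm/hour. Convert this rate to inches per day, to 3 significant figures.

35.0 in/day

37.05 mm/hour × 0.0393701 in/mm × 24 hour/day = 35.0 in/day.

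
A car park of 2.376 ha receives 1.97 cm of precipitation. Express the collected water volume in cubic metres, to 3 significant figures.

Depth: 1.97 cm × 10 = 19.7 mm.
Area: 2.376 ha = 23760 m².
1 mm over 1 m² is 1 L, so volume = 19.7 × 23760 = 468072 L = 468 m³.

468 cubic metres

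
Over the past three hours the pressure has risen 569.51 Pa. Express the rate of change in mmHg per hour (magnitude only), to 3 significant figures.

569.51 Pa / 3 h × 0.00750062 mmHg/Pa = 1.42 mmHg/h.

1.42 mmHg per hour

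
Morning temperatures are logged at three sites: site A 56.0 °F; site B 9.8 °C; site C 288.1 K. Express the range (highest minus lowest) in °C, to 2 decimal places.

site A: 56.0 °F = 13.333 °C.
site C: 288.1 K = 14.950 °C.
Spread: 14.950 − 9.800 = 5.150 °C.

5.15 °C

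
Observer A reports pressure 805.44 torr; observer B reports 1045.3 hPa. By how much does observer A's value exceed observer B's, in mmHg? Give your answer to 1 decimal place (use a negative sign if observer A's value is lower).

observer B: 1045.3 hPa = 784.039 mmHg.
Difference: 805.440 − 784.039 = 21.4 mmHg.

21.4 mmHg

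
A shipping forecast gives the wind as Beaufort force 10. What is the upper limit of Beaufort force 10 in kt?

55 kt

Beaufort 10 (storm) spans 48–55 knots.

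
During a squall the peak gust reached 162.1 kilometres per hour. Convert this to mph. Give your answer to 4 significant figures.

1 km/h = 0.621371 mph, so 162.1 × 0.621371 = 100.7 mph.

100.7 mph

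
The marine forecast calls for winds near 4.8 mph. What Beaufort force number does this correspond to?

Beaufort force 2

4.8 mph = 2.1 m/s, which is Beaufort 2 (light breeze, 1.6–3.3 m/s).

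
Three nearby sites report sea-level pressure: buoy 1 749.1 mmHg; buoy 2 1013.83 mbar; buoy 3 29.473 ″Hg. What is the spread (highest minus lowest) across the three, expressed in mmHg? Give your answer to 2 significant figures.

12 mmHg

buoy 2: 1013.83 mb = 760.43 mmHg.
buoy 3: 29.473 inHg = 748.61 mmHg.
Spread: 760.43 − 748.61 = 12 mmHg.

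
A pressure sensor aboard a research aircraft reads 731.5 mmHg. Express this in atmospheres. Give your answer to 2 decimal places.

1 mmHg = 0.00131579 atm, so 731.5 × 0.00131579 = 0.96 atm.

0.96 atm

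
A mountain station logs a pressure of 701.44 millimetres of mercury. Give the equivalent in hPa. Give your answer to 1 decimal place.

1 mmHg = 1.33322 hPa, so 701.44 × 1.33322 = 935.2 hPa.

935.2 hPa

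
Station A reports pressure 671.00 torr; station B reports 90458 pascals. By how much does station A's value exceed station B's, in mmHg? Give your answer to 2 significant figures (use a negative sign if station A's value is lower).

-7.5 mmHg

station B: 90458 Pa = 678.491 mmHg.
Difference: 671.000 − 678.491 = -7.5 mmHg.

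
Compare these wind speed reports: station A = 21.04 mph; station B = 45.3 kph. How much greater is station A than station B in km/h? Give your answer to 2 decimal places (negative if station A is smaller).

-11.44 km/h

station A: 21.04 mph = 33.8606 km/h.
Difference: 33.8606 − 45.3000 = -11.44 km/h.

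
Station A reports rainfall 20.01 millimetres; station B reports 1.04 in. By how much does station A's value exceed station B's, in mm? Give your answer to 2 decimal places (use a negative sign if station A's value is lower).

-6.41 mm

station B: 1.04 in = 26.4160 mm.
Difference: 20.0100 − 26.4160 = -6.41 mm.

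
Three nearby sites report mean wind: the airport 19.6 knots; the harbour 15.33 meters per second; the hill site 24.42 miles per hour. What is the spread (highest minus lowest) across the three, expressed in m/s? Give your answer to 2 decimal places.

5.25 m/s

the airport: 19.6 kt = 10.0831 m/s.
the hill site: 24.42 mph = 10.9167 m/s.
Spread: 15.3300 − 10.0831 = 5.25 m/s.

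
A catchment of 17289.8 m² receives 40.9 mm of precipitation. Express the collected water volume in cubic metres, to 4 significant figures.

1 mm over 1 m² is 1 L, so volume = 40.9 × 17289.8 = 707152.82 L = 707.2 m³.

707.2 cubic metres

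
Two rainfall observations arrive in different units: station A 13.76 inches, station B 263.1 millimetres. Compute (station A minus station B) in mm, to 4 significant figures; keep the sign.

station A: 13.76 in = 349.5040 mm.
Difference: 349.5040 − 263.1000 = 86.40 mm.

86.40 mm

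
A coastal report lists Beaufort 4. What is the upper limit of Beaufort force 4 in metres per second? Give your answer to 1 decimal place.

Beaufort 4 (moderate breeze) spans 5.5–7.9 m/s.

7.9 m/s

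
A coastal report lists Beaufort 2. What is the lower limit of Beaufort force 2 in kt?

Beaufort 2 (light breeze) spans 4–6 knots.

4 kt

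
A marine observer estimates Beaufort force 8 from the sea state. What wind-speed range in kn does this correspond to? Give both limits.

Beaufort 8 (gale) spans 34–40 knots.

34 to 40 kt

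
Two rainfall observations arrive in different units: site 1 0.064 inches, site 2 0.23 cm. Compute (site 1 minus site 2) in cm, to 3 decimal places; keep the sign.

site 1: 0.064 in = 0.16256 cm.
Difference: 0.16256 − 0.23000 = -0.067 cm.

-0.067 cm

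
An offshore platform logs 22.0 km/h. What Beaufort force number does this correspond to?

22.0 km/h = 6.1 m/s, which is Beaufort 4 (moderate breeze, 5.5–7.9 m/s).

Beaufort force 4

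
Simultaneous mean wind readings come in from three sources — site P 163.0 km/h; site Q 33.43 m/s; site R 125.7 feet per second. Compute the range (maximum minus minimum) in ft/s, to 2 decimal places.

site P: 163.0 km/h = 148.5491 ft/s.
site Q: 33.43 m/s = 109.6785 ft/s.
Spread: 148.5491 − 109.6785 = 38.87 ft/s.

38.87 ft/s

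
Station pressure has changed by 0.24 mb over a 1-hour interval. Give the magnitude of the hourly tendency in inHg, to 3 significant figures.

0.24 mb / 1 h × 0.02953 inHg/mb = 0.00709 inHg/h.

0.00709 inHg per hour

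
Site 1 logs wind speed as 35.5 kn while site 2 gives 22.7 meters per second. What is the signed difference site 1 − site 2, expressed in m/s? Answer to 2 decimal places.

site 1: 35.5 kt = 18.2628 m/s.
Difference: 18.2628 − 22.7000 = -4.44 m/s.

-4.44 m/s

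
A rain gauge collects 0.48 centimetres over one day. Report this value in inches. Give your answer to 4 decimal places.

0.1890 in

1 cm = 0.393701 in, so 0.48 × 0.393701 = 0.1890 in.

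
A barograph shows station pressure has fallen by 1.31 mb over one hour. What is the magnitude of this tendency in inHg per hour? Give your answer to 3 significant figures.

1.31 mb / 1 h × 0.02953 inHg/mb = 0.0387 inHg/h.

0.0387 inHg per hour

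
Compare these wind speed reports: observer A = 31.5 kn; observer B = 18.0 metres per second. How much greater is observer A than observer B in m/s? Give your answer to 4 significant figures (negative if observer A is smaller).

-1.795 m/s

observer A: 31.5 kt = 16.20500 m/s.
Difference: 16.20500 − 18.00000 = -1.795 m/s.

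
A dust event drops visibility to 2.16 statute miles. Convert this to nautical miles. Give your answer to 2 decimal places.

1 SM = 0.868976 nmi, so 2.16 × 0.868976 = 1.88 nmi.

1.88 nmi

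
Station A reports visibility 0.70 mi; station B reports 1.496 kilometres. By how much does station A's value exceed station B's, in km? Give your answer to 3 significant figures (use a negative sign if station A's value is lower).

station A: 0.70 SM = 1.12654 km.
Difference: 1.12654 − 1.49600 = -0.369 km.

-0.369 km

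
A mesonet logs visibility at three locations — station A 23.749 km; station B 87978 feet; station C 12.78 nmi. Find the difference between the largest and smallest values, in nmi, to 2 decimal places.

station A: 23.749 km = 12.8234 nmi.
station B: 87978 ft = 14.4793 nmi.
Spread: 14.4793 − 12.7800 = 1.70 nmi.

1.70 nmi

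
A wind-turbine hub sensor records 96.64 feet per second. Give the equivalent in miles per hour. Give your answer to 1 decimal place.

1 ft/s = 0.681818 mph, so 96.64 × 0.681818 = 65.9 mph.

65.9 mph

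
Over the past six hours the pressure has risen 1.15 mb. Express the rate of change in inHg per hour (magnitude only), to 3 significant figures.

0.00566 inHg per hour

1.15 mb / 6 h × 0.02953 inHg/mb = 0.00566 inHg/h.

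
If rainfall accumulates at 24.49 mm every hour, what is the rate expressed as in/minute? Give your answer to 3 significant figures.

24.49 mm/hour × 0.0393701 in/mm × 0.0166667 hour/minute = 0.0161 in/minute.

0.0161 in/minute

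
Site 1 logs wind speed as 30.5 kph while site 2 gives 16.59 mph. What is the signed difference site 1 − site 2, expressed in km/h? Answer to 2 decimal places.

site 2: 16.59 mph = 26.6990 km/h.
Difference: 30.5000 − 26.6990 = 3.80 km/h.

3.80 km/h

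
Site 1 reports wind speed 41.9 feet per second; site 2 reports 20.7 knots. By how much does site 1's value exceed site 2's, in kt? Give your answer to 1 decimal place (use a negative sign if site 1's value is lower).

4.1 kt

site 1: 41.9 ft/s = 24.825 kt.
Difference: 24.825 − 20.700 = 4.1 kt.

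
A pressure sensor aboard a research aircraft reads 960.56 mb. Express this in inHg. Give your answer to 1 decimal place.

1 mb = 0.02953 inHg, so 960.56 × 0.02953 = 28.4 inHg.

28.4 inHg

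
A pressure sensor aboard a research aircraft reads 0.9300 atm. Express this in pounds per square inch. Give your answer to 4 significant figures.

1 atm = 14.6959 psi, so 0.9300 × 14.6959 = 13.67 psi.

13.67 psi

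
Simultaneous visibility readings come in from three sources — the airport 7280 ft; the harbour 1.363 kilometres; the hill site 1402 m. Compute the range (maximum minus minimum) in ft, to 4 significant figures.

the harbour: 1.363 km = 4471.78 ft.
the hill site: 1402 m = 4599.74 ft.
Spread: 7280.00 − 4471.78 = 2808 ft.

2808 ft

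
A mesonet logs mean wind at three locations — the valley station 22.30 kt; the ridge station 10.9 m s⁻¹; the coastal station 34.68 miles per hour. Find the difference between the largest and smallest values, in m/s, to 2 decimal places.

4.60 m/s

the valley station: 22.30 kt = 11.4721 m/s.
the coastal station: 34.68 mph = 15.5033 m/s.
Spread: 15.5033 − 10.9000 = 4.60 m/s.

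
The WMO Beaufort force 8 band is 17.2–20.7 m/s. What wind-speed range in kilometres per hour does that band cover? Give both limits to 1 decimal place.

61.9 to 74.5 km/h

17.2–20.7 m/s × 3.6 = 61.9–74.5 km/h.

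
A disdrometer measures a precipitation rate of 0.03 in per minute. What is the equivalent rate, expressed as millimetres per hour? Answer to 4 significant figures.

45.72 mm/hour

0.03 in/minute × 25.4 mm/in × 60 minute/hour = 45.72 mm/hour.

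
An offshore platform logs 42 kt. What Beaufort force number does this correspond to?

Beaufort force 9

42 kt lies in the Beaufort 9 band (strong gale, 41–47 kt).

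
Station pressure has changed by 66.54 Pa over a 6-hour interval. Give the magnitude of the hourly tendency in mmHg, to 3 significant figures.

0.0832 mmHg per hour

66.54 Pa / 6 h × 0.00750062 mmHg/Pa = 0.0832 mmHg/h.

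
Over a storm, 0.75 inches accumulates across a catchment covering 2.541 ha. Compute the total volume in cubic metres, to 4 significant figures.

484.1 cubic metres

Depth: 0.75 in × 25.4 = 19.05 mm.
Area: 2.541 ha = 25410 m².
1 mm over 1 m² is 1 L, so volume = 19.05 × 25410 = 484060.5 L = 484.1 m³.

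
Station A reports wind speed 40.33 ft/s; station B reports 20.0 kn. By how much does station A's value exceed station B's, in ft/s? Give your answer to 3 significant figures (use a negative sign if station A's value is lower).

6.57 ft/s

station B: 20.0 kt = 33.7562 ft/s.
Difference: 40.3300 − 33.7562 = 6.57 ft/s.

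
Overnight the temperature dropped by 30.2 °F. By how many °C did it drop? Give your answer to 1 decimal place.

A change of 1 °C equals a change of 1.8 °F: Δ°C = 30.2 × 0.5556 = 16.8 °C.

16.8 °C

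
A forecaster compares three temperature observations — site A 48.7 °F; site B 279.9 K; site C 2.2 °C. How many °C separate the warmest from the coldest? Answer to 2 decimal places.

site A: 48.7 °F = 9.278 °C.
site B: 279.9 K = 6.750 °C.
Spread: 9.278 − 2.200 = 7.078 °C.

7.08 °C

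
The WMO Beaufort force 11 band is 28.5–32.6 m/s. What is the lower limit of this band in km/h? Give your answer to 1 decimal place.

28.5–32.6 m/s × 3.6 = 102.6–117.4 km/h.

102.6 km/h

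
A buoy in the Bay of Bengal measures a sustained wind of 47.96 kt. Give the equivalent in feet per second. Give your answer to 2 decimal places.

80.95 ft/s

1 kt = 1.68781 ft/s, so 47.96 × 1.68781 = 80.95 ft/s.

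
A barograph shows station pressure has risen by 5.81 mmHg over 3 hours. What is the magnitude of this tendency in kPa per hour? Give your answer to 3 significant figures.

5.81 mmHg / 3 h × 0.133322 kPa/mmHg = 0.258 kPa/h.

0.258 kPa per hour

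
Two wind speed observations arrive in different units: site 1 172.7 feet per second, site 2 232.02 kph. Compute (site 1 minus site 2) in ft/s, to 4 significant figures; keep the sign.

-38.75 ft/s

site 2: 232.02 km/h = 211.4501 ft/s.
Difference: 172.7000 − 211.4501 = -38.75 ft/s.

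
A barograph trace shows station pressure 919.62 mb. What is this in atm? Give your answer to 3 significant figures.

1 mb = 0.000986923 atm, so 919.62 × 0.000986923 = 0.908 atm.

0.908 atm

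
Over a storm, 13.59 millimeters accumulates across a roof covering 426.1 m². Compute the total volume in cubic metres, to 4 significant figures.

5.791 cubic metres

1 mm over 1 m² is 1 L, so volume = 13.59 × 426.1 = 5790.699 L = 5.791 m³.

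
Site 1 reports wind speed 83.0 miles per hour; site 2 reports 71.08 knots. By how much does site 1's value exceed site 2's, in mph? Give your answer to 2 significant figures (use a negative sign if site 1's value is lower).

1.2 mph

site 2: 71.08 kt = 81.797 mph.
Difference: 83.000 − 81.797 = 1.2 mph.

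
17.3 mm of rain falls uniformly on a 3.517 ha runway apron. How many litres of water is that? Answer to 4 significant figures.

Area: 3.517 ha = 35170 m².
1 mm over 1 m² is 1 L, so volume = 17.3 × 35170 = 608441 L ≈ 608400 L.

608400 litres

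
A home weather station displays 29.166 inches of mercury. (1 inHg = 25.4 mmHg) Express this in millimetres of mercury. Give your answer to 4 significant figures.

740.8 mmHg

1 inHg = 25.4 mmHg, so 29.166 × 25.4 = 740.8 mmHg.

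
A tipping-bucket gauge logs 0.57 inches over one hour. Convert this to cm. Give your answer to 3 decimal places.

1.448 cm

1 in = 2.54 cm, so 0.57 × 2.54 = 1.448 cm.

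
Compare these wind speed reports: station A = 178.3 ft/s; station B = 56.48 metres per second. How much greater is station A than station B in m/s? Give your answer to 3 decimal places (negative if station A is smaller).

station A: 178.3 ft/s = 54.34584 m/s.
Difference: 54.34584 − 56.48000 = -2.134 m/s.

-2.134 m/s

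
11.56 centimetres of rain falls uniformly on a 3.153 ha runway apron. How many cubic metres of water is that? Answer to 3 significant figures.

Depth: 11.56 cm × 10 = 115.6 mm.
Area: 3.153 ha = 31530 m².
1 mm over 1 m² is 1 L, so volume = 115.6 × 31530 = 3644868 L = 3640 m³.

3640 cubic metres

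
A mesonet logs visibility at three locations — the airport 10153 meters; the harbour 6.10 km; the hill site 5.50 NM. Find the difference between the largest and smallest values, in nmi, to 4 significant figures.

the airport: 10153 m = 5.48218 nmi.
the harbour: 6.10 km = 3.29374 nmi.
Spread: 5.50000 − 3.29374 = 2.206 nmi.

2.206 nmi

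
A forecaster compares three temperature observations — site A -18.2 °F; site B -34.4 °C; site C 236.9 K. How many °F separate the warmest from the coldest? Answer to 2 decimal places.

15.05 °F

site A: -18.2 °F = -27.889 °C.
site C: 236.9 K = -36.250 °C.
Spread: (-27.889) − (-36.250) = 8.361 °C = 15.05 °F.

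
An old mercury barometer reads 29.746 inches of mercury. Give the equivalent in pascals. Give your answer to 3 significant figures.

1 inHg = 3386.39 Pa, so 29.746 × 3386.39 = 101000 Pa.

101000 Pa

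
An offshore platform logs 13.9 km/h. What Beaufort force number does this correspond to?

Beaufort force 3

13.9 km/h = 3.9 m/s, which is Beaufort 3 (gentle breeze, 3.4–5.4 m/s).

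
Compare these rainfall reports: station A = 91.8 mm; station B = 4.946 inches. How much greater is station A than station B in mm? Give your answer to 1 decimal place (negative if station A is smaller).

station B: 4.946 in = 125.628 mm.
Difference: 91.800 − 125.628 = -33.8 mm.

-33.8 mm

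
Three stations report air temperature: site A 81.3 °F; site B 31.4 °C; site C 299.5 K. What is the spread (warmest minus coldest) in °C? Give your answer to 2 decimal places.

5.05 °C

site A: 81.3 °F = 27.389 °C.
site C: 299.5 K = 26.350 °C.
Spread: 31.400 − 26.350 = 5.050 °C.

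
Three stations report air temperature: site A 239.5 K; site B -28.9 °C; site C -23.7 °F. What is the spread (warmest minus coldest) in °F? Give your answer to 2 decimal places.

8.55 °F

site A: 239.5 K = -33.650 °C.
site C: -23.7 °F = -30.944 °C.
Spread: (-28.900) − (-33.650) = 4.750 °C = 8.55 °F.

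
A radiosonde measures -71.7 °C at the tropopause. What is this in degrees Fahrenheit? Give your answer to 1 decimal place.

°F = °C × 9/5 + 32 = -71.7 × 1.8 + 32 = -97.1 °F.

-97.1 °F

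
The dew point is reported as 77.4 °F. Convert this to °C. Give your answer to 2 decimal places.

25.22 °C

°C = (°F − 32) × 5/9 = (77.4 − 32) / 1.8 = 25.22 °C.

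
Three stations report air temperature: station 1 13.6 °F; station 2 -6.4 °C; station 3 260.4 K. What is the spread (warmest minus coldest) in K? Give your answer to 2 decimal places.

6.35 K

station 1: 13.6 °F = -10.222 °C.
station 3: 260.4 K = -12.750 °C.
Spread: (-6.400) − (-12.750) = 6.350 °C.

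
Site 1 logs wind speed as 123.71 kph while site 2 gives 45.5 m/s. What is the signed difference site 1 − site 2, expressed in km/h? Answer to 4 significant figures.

-40.09 km/h

site 2: 45.5 m/s = 163.8000 km/h.
Difference: 123.7100 − 163.8000 = -40.09 km/h.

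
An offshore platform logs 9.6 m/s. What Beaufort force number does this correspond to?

9.6 m/s lies in the Beaufort 5 band (fresh breeze, 8.0–10.7 m/s).

Beaufort force 5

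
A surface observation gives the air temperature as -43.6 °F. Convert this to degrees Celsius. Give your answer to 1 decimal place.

°C = (°F − 32) × 5/9 = (-43.6 − 32) / 1.8 = -42.0 °C.

-42.0 °C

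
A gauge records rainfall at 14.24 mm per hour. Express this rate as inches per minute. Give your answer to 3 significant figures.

14.24 mm/hour × 0.0393701 in/mm × 0.0166667 hour/minute = 0.00934 in/minute.

0.00934 in/minute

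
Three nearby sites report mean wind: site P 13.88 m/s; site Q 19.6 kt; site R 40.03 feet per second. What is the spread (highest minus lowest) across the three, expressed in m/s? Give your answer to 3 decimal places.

3.797 m/s

site Q: 19.6 kt = 10.08311 m/s.
site R: 40.03 ft/s = 12.20114 m/s.
Spread: 13.88000 − 10.08311 = 3.797 m/s.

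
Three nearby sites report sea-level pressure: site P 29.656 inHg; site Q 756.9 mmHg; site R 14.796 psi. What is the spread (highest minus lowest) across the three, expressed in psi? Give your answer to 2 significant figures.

0.23 psi

site P: 29.656 inHg = 14.5657 psi.
site Q: 756.9 mmHg = 14.6360 psi.
Spread: 14.7960 − 14.5657 = 0.23 psi.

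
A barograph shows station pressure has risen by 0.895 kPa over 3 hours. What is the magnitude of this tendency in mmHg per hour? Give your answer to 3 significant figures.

2.24 mmHg per hour

0.895 kPa / 3 h × 7.50062 mmHg/kPa = 2.24 mmHg/h.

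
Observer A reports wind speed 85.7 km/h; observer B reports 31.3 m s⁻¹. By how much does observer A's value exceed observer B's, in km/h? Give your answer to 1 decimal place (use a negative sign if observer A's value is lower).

observer B: 31.3 m/s = 112.680 km/h.
Difference: 85.700 − 112.680 = -27.0 km/h.

-27.0 km/h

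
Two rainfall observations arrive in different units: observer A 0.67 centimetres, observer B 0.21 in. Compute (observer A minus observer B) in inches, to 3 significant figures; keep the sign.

0.0538 in

observer A: 0.67 cm = 0.263780 in.
Difference: 0.263780 − 0.210000 = 0.0538 in.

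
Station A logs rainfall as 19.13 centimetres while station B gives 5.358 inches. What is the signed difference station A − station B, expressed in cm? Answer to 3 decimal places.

station B: 5.358 in = 13.60932 cm.
Difference: 19.13000 − 13.60932 = 5.521 cm.

5.521 cm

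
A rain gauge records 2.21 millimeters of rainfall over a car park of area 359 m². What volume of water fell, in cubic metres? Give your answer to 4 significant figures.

1 mm over 1 m² is 1 L, so volume = 2.21 × 359 = 793.39 L = 0.7934 m³.

0.7934 cubic metres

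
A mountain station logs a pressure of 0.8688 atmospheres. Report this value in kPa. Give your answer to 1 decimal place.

1 atm = 101.325 kPa, so 0.8688 × 101.325 = 88.0 kPa.

88.0 kPa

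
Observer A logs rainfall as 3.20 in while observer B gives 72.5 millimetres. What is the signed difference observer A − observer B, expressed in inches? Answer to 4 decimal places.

observer B: 72.5 mm = 2.854331 in.
Difference: 3.200000 − 2.854331 = 0.3457 in.

0.3457 in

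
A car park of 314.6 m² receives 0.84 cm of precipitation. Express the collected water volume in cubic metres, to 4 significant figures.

2.643 cubic metres

Depth: 0.84 cm × 10 = 8.4 mm.
1 mm over 1 m² is 1 L, so volume = 8.4 × 314.6 = 2642.64 L = 2.643 m³.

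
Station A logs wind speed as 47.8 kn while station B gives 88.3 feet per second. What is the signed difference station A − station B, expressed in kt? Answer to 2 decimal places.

station B: 88.3 ft/s = 52.3163 kt.
Difference: 47.8000 − 52.3163 = -4.52 kt.

-4.52 kt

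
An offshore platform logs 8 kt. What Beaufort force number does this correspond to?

Beaufort force 3

8 kt lies in the Beaufort 3 band (gentle breeze, 7–10 kt).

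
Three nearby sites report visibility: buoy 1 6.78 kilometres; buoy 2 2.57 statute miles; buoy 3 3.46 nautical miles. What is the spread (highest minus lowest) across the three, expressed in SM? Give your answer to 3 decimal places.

buoy 1: 6.78 km = 4.21290 SM.
buoy 3: 3.46 nmi = 3.98170 SM.
Spread: 4.21290 − 2.57000 = 1.643 SM.

1.643 SM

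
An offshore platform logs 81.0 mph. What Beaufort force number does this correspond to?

81.0 mph = 36.2 m/s, which is Beaufort 12 (hurricane force, ≥32.7 m/s).

Beaufort force 12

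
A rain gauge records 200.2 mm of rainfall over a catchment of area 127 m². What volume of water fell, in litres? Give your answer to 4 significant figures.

25430 litres

1 mm over 1 m² is 1 L, so volume = 200.2 × 127 = 25425.4 L ≈ 25430 L.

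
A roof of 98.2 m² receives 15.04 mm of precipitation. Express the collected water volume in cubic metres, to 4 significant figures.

1.477 cubic metres

1 mm over 1 m² is 1 L, so volume = 15.04 × 98.2 = 1476.928 L = 1.477 m³.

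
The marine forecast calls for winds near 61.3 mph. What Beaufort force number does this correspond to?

61.3 mph = 27.4 m/s, which is Beaufort 10 (storm, 24.5–28.4 m/s).

Beaufort force 10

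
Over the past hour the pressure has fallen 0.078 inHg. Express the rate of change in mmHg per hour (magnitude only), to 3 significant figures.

0.078 inHg / 1 h × 25.4 mmHg/inHg = 1.98 mmHg/h.

1.98 mmHg per hour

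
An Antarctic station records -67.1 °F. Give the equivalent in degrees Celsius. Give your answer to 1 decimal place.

°C = (°F − 32) × 5/9 = (-67.1 − 32) / 1.8 = -55.1 °C.

-55.1 °C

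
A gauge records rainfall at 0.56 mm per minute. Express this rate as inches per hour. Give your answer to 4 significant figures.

1.323 in/hour

0.56 mm/minute × 0.0393701 in/mm × 60 minute/hour = 1.323 in/hour.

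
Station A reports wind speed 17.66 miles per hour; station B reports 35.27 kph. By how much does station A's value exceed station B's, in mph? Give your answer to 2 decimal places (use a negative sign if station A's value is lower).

-4.26 mph

station B: 35.27 km/h = 21.9158 mph.
Difference: 17.6600 − 21.9158 = -4.26 mph.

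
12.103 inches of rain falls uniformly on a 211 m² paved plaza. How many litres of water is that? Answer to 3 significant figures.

Depth: 12.103 in × 25.4 = 307.4162 mm.
1 mm over 1 m² is 1 L, so volume = 307.4162 × 211 = 64864.818 L ≈ 64900 L.

64900 litres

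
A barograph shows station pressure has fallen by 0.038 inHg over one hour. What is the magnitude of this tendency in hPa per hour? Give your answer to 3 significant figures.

0.038 inHg / 1 h × 33.8639 hPa/inHg = 1.29 hPa/h.

1.29 hPa per hour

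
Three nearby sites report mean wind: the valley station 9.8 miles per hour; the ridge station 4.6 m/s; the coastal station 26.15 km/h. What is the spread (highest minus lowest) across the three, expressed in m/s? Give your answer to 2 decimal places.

the valley station: 9.8 mph = 4.3810 m/s.
the coastal station: 26.15 km/h = 7.2639 m/s.
Spread: 7.2639 − 4.3810 = 2.88 m/s.

2.88 m/s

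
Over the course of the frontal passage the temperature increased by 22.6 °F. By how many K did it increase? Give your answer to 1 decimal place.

12.6 K

Converting a difference, only the 9/5 scale factor applies: ΔK = 22.6 × 0.5556 = 12.6 K.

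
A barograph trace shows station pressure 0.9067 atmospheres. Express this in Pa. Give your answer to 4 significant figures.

91870 Pa

1 atm = 101325 Pa, so 0.9067 × 101325 = 91870 Pa.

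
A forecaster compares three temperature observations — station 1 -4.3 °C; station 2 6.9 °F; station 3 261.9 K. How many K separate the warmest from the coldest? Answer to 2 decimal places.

station 2: 6.9 °F = -13.944 °C.
station 3: 261.9 K = -11.250 °C.
Spread: (-4.300) − (-13.944) = 9.644 °C.

9.64 K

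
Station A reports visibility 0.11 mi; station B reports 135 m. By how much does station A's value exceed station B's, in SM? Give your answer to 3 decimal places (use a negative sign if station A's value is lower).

0.026 SM

station B: 135 m = 0.08389 SM.
Difference: 0.11000 − 0.08389 = 0.026 SM.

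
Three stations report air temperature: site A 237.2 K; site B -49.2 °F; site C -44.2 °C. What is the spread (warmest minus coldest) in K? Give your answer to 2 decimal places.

site A: 237.2 K = -35.950 °C.
site B: -49.2 °F = -45.111 °C.
Spread: (-35.950) − (-45.111) = 9.161 °C.

9.16 K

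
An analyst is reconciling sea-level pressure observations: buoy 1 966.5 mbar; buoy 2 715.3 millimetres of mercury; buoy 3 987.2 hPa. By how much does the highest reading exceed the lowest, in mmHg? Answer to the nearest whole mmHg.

buoy 1: 966.5 mb = 724.93 mmHg.
buoy 3: 987.2 hPa = 740.46 mmHg.
Spread: 740.46 − 715.30 = 25 mmHg.

25 mmHg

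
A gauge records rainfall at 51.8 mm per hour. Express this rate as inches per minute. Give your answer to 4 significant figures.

51.8 mm/hour × 0.0393701 in/mm × 0.0166667 hour/minute = 0.03399 in/minute.

0.03399 in/minute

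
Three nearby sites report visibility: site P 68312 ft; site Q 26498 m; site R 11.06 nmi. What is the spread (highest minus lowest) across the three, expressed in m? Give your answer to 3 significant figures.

6010 m

site P: 68312 ft = 20821.50 m.
site R: 11.06 nmi = 20483.12 m.
Spread: 26498.00 − 20483.12 = 6010 m.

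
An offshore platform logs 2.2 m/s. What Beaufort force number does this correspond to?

Beaufort force 2

2.2 m/s lies in the Beaufort 2 band (light breeze, 1.6–3.3 m/s).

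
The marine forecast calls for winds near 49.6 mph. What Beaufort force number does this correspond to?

Beaufort force 9

49.6 mph = 22.2 m/s, which is Beaufort 9 (strong gale, 20.8–24.4 m/s).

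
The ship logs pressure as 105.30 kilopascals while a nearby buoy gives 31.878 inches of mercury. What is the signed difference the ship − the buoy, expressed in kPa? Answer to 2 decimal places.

-2.65 kPa

the buoy: 31.878 inHg = 107.9513 kPa.
Difference: 105.3000 − 107.9513 = -2.65 kPa.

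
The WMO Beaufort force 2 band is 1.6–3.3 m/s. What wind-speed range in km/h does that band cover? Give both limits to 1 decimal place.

1.6–3.3 m/s × 3.6 = 5.8–11.9 km/h.

5.8 to 11.9 km/h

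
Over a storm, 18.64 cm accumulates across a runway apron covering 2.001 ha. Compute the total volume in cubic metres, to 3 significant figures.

3730 cubic metres

Depth: 18.64 cm × 10 = 186.4 mm.
Area: 2.001 ha = 20010 m².
1 mm over 1 m² is 1 L, so volume = 186.4 × 20010 = 3729864 L = 3730 m³.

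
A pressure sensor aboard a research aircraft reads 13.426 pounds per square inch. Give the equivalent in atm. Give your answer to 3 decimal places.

1 psi = 0.068046 atm, so 13.426 × 0.068046 = 0.914 atm.

0.914 atm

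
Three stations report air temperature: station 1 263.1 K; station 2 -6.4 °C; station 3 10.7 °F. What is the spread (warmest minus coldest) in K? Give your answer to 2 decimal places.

station 1: 263.1 K = -10.050 °C.
station 3: 10.7 °F = -11.833 °C.
Spread: (-6.400) − (-11.833) = 5.433 °C.

5.43 K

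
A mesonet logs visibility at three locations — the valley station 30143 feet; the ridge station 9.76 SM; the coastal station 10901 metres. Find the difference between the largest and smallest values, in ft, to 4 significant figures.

the ridge station: 9.76 SM = 51532.80 ft.
the coastal station: 10901 m = 35764.44 ft.
Spread: 51532.80 − 30143.00 = 21390 ft.

21390 ft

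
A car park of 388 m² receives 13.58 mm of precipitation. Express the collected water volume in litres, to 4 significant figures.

1 mm over 1 m² is 1 L, so volume = 13.58 × 388 = 5269.04 L ≈ 5269 L.

5269 litres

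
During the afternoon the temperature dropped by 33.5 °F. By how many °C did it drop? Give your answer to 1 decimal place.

Converting a difference, only the 9/5 scale factor applies: Δ°C = 33.5 × 0.5556 = 18.6 °C.

18.6 °C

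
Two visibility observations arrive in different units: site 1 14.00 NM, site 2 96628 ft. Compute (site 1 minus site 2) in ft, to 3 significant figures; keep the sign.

site 1: 14.00 nmi = 85065.62 ft.
Difference: 85065.62 − 96628.00 = -11600 ft.

-11600 ft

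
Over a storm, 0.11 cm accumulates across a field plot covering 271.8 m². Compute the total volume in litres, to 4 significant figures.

299.0 litres

Depth: 0.11 cm × 10 = 1.1 mm.
1 mm over 1 m² is 1 L, so volume = 1.1 × 271.8 = 298.98 L ≈ 299.0 L.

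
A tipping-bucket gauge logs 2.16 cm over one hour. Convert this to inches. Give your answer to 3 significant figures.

0.850 in

1 cm = 0.393701 in, so 2.16 × 0.393701 = 0.850 in.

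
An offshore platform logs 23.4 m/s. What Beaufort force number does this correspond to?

Beaufort force 9

23.4 m/s lies in the Beaufort 9 band (strong gale, 20.8–24.4 m/s).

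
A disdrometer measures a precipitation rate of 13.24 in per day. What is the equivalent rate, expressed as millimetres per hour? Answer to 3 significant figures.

14.0 mm/hour

13.24 in/day × 25.4 mm/in × 0.0416667 day/hour = 14.0 mm/hour.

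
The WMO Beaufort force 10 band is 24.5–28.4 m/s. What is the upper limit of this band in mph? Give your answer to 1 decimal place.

24.5–28.4 m/s × 2.237 = 54.8–63.5 mph.

63.5 mph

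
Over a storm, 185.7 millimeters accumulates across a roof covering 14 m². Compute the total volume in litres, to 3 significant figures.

1 mm over 1 m² is 1 L, so volume = 185.7 × 14 = 2599.8 L ≈ 2600 L.

2600 litres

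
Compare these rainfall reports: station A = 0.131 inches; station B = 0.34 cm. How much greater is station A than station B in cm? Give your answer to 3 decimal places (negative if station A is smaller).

-0.007 cm

station A: 0.131 in = 0.33274 cm.
Difference: 0.33274 − 0.34000 = -0.007 cm.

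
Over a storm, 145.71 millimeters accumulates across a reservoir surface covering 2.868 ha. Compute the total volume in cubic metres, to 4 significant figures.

4179 cubic metres

Area: 2.868 ha = 28680 m².
1 mm over 1 m² is 1 L, so volume = 145.71 × 28680 = 4178962.8 L = 4179 m³.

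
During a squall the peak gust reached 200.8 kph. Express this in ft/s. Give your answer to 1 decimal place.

183.0 ft/s

1 km/h = 0.911344 ft/s, so 200.8 × 0.911344 = 183.0 ft/s.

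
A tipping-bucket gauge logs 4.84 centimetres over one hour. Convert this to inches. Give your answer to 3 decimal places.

1.906 in

1 cm = 0.393701 in, so 4.84 × 0.393701 = 1.906 in.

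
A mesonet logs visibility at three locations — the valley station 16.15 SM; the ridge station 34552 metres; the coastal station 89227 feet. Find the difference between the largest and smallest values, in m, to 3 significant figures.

the valley station: 16.15 SM = 25990.91 m.
the coastal station: 89227 ft = 27196.39 m.
Spread: 34552.00 − 25990.91 = 8560 m.

8560 m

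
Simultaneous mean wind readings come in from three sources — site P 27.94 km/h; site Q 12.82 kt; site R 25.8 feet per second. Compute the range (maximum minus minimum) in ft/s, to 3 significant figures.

site P: 27.94 km/h = 25.4630 ft/s.
site Q: 12.82 kt = 21.6377 ft/s.
Spread: 25.8000 − 21.6377 = 4.16 ft/s.

4.16 ft/s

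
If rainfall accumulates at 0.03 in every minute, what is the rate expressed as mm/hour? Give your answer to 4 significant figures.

45.72 mm/hour

0.03 in/minute × 25.4 mm/in × 60 minute/hour = 45.72 mm/hour.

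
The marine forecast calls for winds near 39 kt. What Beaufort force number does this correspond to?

39 kt lies in the Beaufort 8 band (gale, 34–40 kt).

Beaufort force 8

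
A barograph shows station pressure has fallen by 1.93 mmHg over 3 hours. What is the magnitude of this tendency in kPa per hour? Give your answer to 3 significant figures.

0.0858 kPa per hour

1.93 mmHg / 3 h × 0.133322 kPa/mmHg = 0.0858 kPa/h.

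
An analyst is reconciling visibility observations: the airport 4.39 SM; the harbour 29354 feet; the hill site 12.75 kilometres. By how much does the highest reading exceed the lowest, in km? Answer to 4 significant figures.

the airport: 4.39 SM = 7.06502 km.
the harbour: 29354 ft = 8.94710 km.
Spread: 12.75000 − 7.06502 = 5.685 km.

5.685 km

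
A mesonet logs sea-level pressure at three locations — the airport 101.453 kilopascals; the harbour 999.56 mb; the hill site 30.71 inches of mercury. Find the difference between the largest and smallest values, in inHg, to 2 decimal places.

1.19 inHg

the airport: 101.453 kPa = 29.9591 inHg.
the harbour: 999.56 mb = 29.5170 inHg.
Spread: 30.7100 − 29.5170 = 1.19 inHg.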